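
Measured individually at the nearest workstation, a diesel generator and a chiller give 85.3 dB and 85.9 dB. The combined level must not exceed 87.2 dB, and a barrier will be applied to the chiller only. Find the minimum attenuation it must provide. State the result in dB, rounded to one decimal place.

Fixed contribution from the other source: Σ 10^(L/10) = 10^(85.3/10) = 3.388e+08 (85.30 dB).
The limit corresponds to 10^(87.2/10) = 5.248e+08; subtracting the fixed part leaves 1.860e+08 for the chiller, i.e. 82.69 dB.
So the chiller must be reduced from 85.9 to 82.69 dB: IL = 3.21 dB.

3.2 dB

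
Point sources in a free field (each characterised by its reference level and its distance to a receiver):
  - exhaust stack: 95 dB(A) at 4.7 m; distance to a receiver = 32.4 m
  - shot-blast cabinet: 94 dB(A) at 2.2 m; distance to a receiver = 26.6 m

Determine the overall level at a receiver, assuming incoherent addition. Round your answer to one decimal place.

First find each source's level at the receiver (point-source: −20·log₁₀(r/r_ref)), then combine on an intensity basis.
exhaust stack: 95 − 20·log₁₀(32.4/4.7) = 95 − 16.77 = 78.23 dB(A).
shot-blast cabinet: 94 − 20·log₁₀(26.6/2.2) = 94 − 21.65 = 72.35 dB(A).
Σ 10^(L/10) = 8.373e+07 → L_total = 10·log₁₀(8.373e+07) = 79.23 dB(A).

79.2 dB(A)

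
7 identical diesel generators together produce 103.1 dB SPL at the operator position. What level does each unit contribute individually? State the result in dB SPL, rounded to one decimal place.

Dividing the total intensity by 7 lowers the level by 10·log₁₀ 7 = 8.451 dB: L₁ = 103.1 − 8.451.

94.6 dB SPL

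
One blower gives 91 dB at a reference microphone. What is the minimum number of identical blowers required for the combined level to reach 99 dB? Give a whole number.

7

The shortfall is 99 − 91 = 8.0 dB, and N units add 10·log₁₀ N, so need 10·log₁₀ N ≥ 8.0.
N ≥ 10^(8.0/10) = 6.310, so N = 7.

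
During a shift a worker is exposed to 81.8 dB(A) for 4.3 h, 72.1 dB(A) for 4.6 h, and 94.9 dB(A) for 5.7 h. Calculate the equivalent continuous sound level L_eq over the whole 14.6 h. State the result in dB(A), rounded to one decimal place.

L_eq = 10·log₁₀[(1/T)·Σ tᵢ·10^(Lᵢ/10)] with T = 14.6 h.
Σ tᵢ·10^(Lᵢ/10) = 4.3·10^(81.8/10) + 4.6·10^(72.1/10) + 5.7·10^(94.9/10) = 1.834e+10.
L_eq = 10·log₁₀(1.834e+10/14.6) = 90.99 dB(A).

91.0 dB(A)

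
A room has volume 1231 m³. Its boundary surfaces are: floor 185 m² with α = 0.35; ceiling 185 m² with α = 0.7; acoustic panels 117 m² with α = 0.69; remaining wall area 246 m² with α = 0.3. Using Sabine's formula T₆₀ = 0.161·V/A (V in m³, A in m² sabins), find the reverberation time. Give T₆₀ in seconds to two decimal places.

Total absorption A = 185·0.35 + 185·0.7 + 117·0.69 + 246·0.3 = 348.78 m² sabins.
T₆₀ = 0.161·V/A = 0.161·1231/348.78 = 0.568 s.

0.57 s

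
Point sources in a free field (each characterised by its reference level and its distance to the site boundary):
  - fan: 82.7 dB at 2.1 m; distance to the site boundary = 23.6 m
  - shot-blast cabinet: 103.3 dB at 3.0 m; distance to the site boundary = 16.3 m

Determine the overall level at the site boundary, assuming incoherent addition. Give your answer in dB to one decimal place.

88.6 dB

First find each source's level at the receiver (point-source: −20·log₁₀(r/r_ref)), then combine on an intensity basis.
fan: 82.7 − 20·log₁₀(23.6/2.1) = 82.7 − 21.01 = 61.69 dB.
shot-blast cabinet: 103.3 − 20·log₁₀(16.3/3.0) = 103.3 − 14.70 = 88.60 dB.
Σ 10^(L/10) = 7.257e+08 → L_total = 10·log₁₀(7.257e+08) = 88.61 dB.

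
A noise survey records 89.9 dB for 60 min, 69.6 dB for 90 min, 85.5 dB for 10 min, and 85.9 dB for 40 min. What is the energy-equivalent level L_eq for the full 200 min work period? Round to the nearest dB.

The energy average is taken in the linear domain: L_eq = 10·log₁₀[(Σ tᵢ·10^(Lᵢ/10))/T], T = 200 min.
Σ tᵢ·10^(Lᵢ/10) = 60·10^(89.9/10) + 90·10^(69.6/10) + 10·10^(85.5/10) + 40·10^(85.9/10) = 7.856e+10.
L_eq = 10·log₁₀(7.856e+10/200) = 85.94 dB.

86 dB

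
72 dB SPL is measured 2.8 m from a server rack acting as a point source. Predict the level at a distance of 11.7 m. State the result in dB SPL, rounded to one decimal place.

59.6 dB SPL

Spherical spreading from a point source gives a 20·log₁₀(r₂/r₁) drop.
L₂ = 72 − 20·log₁₀(11.7/2.8) = 72 − 12.421 = 59.58 dB SPL.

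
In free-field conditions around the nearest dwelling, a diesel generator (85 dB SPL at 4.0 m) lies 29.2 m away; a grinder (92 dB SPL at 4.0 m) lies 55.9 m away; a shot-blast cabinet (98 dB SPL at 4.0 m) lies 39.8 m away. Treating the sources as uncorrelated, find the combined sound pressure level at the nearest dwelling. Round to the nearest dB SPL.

First find each source's level at the receiver (point-source: −20·log₁₀(r/r_ref)), then combine on an intensity basis.
diesel generator: 85 − 20·log₁₀(29.2/4.0) = 85 − 17.27 = 67.73 dB SPL.
grinder: 92 − 20·log₁₀(55.9/4.0) = 92 − 22.91 = 69.09 dB SPL.
shot-blast cabinet: 98 − 20·log₁₀(39.8/4.0) = 98 − 19.96 = 78.04 dB SPL.
Σ 10^(L/10) = 7.778e+07 → L_total = 10·log₁₀(7.778e+07) = 78.91 dB SPL.

79 dB SPL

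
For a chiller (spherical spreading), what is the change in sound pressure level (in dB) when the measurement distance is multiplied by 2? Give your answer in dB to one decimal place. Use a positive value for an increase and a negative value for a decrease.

With spherical spreading the level changes by −20·log₁₀(r₂/r₁).
ΔL = −20·log₁₀(2) = -6.02 dB.

-6.0 dB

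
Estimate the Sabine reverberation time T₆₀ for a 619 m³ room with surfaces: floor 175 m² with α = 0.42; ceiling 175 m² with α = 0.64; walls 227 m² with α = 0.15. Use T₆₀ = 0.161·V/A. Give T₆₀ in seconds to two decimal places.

0.45 s

Summing Sᵢαᵢ: 175·0.42 + 175·0.64 + 227·0.15 = 219.55 m².
T₆₀ = 0.161 × 619 / 219.55 = 0.454 s.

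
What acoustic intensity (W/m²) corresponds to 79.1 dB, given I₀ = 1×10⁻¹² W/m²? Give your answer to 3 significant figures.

8.13e-05 W/m²

L = 10·log₁₀(I/I₀) ⇒ I = I₀·10^(L/10) = 10⁻¹² × 10^7.91.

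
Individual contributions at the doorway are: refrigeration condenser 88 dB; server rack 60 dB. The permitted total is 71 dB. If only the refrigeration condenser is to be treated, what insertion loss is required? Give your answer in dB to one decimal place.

The untreated sources together contribute 10^(60/10) = 1.000e+06, i.e. 60.00 dB.
To meet 71 dB overall, the treated refrigeration condenser may contribute at most 10^(71/10) − 1.000e+06 = 1.159e+07, i.e. 70.64 dB.
Required insertion loss = 88 − 70.64 = 17.36 dB.

17.4 dB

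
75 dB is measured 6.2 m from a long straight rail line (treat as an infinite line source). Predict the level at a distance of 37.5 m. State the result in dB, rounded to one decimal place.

67.2 dB

Cylindrical spreading from a line source gives a 10·log₁₀(r₂/r₁) drop.
L₂ = 75 − 10·log₁₀(37.5/6.2) = 75 − 7.816 = 67.18 dB.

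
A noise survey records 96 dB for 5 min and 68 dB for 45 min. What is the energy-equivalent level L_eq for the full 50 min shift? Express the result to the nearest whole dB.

The energy average is taken in the linear domain: L_eq = 10·log₁₀[(Σ tᵢ·10^(Lᵢ/10))/T], T = 50 min.
Σ tᵢ·10^(Lᵢ/10) = 5·10^(96/10) + 45·10^(68/10) = 2.019e+10.
L_eq = 10·log₁₀(2.019e+10/50) = 86.06 dB.

86 dB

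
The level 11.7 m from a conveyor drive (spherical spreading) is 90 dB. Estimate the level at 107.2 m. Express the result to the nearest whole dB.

For a point source, L₂ = L₁ − 20·log₁₀(r₂/r₁).
L₂ = 90 − 20·log₁₀(107.2/11.7) = 90 − 19.240 = 70.76 dB.

71 dB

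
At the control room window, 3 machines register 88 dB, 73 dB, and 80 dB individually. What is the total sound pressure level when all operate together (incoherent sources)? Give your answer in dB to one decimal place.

88.8 dB

Incoherent sources combine by intensity addition: L_total = 10·log₁₀(Σ 10^(L_i/10)).
Σ 10^(L/10) = 10^(88/10) + 10^(73/10) + 10^(80/10) = 7.509e+08.
L_total = 10·log₁₀(7.509e+08) = 88.76 dB.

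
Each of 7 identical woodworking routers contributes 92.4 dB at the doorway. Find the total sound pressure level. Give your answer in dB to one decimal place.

L_total = L₁ + 10·log₁₀ N for N identical incoherent sources.
L_total = 92.4 + 10·log₁₀(7) = 92.4 + 8.451 = 100.85 dB.

100.9 dB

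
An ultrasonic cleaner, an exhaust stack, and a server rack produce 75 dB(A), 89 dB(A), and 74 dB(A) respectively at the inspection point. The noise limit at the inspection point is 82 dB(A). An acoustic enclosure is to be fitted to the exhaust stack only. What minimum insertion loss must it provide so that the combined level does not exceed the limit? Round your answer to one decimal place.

8.9 dB

The untreated sources together contribute 10^(75/10) + 10^(74/10) = 5.674e+07, i.e. 77.54 dB(A).
To meet 82 dB(A) overall, the treated exhaust stack may contribute at most 10^(82/10) − 5.674e+07 = 1.017e+08, i.e. 80.08 dB(A).
Required insertion loss = 89 − 80.08 = 8.92 dB.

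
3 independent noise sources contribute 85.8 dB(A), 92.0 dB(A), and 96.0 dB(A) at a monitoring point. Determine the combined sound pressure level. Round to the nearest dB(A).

98 dB(A)

Incoherent sources combine by intensity addition: L_total = 10·log₁₀(Σ 10^(L_i/10)).
Σ 10^(L/10) = 10^(85.8/10) + 10^(92.0/10) + 10^(96.0/10) = 5.946e+09.
L_total = 10·log₁₀(5.946e+09) = 97.74 dB(A).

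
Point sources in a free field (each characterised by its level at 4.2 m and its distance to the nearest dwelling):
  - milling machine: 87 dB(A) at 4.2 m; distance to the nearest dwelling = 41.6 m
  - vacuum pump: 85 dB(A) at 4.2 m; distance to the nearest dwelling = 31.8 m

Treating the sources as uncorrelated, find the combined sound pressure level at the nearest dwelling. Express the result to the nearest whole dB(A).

Apply inverse-square spreading to bring every level to the receiver, then sum 10^(L/10).
milling machine: 87 − 20·log₁₀(41.6/4.2) = 87 − 19.92 = 67.08 dB(A).
vacuum pump: 85 − 20·log₁₀(31.8/4.2) = 85 − 17.58 = 67.42 dB(A).
Σ 10^(L/10) = 1.062e+07 → L_total = 10·log₁₀(1.062e+07) = 70.26 dB(A).

70 dB(A)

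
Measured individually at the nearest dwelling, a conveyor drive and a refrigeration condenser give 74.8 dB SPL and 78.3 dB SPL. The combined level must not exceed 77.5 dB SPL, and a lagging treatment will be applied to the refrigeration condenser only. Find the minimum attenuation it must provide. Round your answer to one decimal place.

4.1 dB

Everything except the refrigeration condenser sums to 10^(74.8/10) = 3.020e+07 in linear terms, 74.80 dB SPL.
To meet 77.5 dB SPL overall, the treated refrigeration condenser may contribute at most 10^(77.5/10) − 3.020e+07 = 2.603e+07, i.e. 74.16 dB SPL.
Required insertion loss = 78.3 − 74.16 = 4.14 dB.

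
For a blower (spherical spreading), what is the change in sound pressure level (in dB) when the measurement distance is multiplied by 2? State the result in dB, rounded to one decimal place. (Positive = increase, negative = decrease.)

Point-source spreading: ΔL = −20·log₁₀(r₂/r₁).
ΔL = −20·log₁₀(2) = -6.02 dB.

-6.0 dB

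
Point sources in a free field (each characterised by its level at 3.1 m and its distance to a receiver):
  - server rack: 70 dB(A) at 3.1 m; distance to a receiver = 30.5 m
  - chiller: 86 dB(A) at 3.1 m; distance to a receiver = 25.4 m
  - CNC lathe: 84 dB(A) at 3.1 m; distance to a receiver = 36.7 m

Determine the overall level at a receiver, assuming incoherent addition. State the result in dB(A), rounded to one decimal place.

First find each source's level at the receiver (point-source: −20·log₁₀(r/r_ref)), then combine on an intensity basis.
server rack: 70 − 20·log₁₀(30.5/3.1) = 70 − 19.86 = 50.14 dB(A).
chiller: 86 − 20·log₁₀(25.4/3.1) = 86 − 18.27 = 67.73 dB(A).
CNC lathe: 84 − 20·log₁₀(36.7/3.1) = 84 − 21.47 = 62.53 dB(A).
Σ 10^(L/10) = 7.826e+06 → L_total = 10·log₁₀(7.826e+06) = 68.94 dB(A).

68.9 dB(A)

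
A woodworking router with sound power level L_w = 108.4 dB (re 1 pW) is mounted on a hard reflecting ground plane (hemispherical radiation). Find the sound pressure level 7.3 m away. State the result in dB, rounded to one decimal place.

83.2 dB

The power spreads over a hemisphere of area 2π·r², so L_p = L_w − 10·log₁₀(2π·r²).
2π·r² = 334.8 m², 10·log₁₀ of that is 25.248 dB.
L_p = 108.4 − 25.248 = 83.15 dB.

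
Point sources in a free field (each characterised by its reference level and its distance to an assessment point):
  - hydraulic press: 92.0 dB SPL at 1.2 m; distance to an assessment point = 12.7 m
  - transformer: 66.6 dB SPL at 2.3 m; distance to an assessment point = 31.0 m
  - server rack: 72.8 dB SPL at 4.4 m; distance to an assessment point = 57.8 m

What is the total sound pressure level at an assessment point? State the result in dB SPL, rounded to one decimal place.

71.5 dB SPL

First find each source's level at the receiver (point-source: −20·log₁₀(r/r_ref)), then combine on an intensity basis.
hydraulic press: 92.0 − 20·log₁₀(12.7/1.2) = 92.0 − 20.49 = 71.51 dB SPL.
transformer: 66.6 − 20·log₁₀(31.0/2.3) = 66.6 − 22.59 = 44.01 dB SPL.
server rack: 72.8 − 20·log₁₀(57.8/4.4) = 72.8 − 22.37 = 50.43 dB SPL.
Σ 10^(L/10) = 1.429e+07 → L_total = 10·log₁₀(1.429e+07) = 71.55 dB SPL.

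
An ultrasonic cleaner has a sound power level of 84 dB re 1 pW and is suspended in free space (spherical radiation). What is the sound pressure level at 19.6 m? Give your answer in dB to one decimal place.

L_p = L_w − 10·log₁₀(4π·r²) with r = 19.6 m.
4π·r² = 4827 m², 10·log₁₀ of that is 36.837 dB.
L_p = 84 − 36.837 = 47.16 dB.

47.2 dB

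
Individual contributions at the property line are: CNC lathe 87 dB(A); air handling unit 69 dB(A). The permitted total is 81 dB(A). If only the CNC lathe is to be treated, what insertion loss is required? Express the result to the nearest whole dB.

Everything except the CNC lathe sums to 10^(69/10) = 7.943e+06 in linear terms, 69.00 dB(A).
The limit corresponds to 10^(81/10) = 1.259e+08; subtracting the fixed part leaves 1.179e+08 for the CNC lathe, i.e. 80.72 dB(A).
So the CNC lathe must be reduced from 87 to 80.72 dB(A): IL = 6.28 dB.

6 dB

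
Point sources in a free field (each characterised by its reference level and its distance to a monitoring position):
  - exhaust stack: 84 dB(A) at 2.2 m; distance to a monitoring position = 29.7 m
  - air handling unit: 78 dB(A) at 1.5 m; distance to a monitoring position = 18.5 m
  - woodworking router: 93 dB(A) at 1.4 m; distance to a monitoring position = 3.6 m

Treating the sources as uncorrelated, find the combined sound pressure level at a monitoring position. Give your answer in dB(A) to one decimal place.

84.8 dB(A)

Apply inverse-square spreading to bring every level to the receiver, then sum 10^(L/10).
exhaust stack: 84 − 20·log₁₀(29.7/2.2) = 84 − 22.61 = 61.39 dB(A).
air handling unit: 78 − 20·log₁₀(18.5/1.5) = 78 − 21.82 = 56.18 dB(A).
woodworking router: 93 − 20·log₁₀(3.6/1.4) = 93 − 8.20 = 84.80 dB(A).
Σ 10^(L/10) = 3.035e+08 → L_total = 10·log₁₀(3.035e+08) = 84.82 dB(A).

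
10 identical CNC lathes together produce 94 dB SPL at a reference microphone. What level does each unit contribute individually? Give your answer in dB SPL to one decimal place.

84.0 dB SPL

10 equal contributions raise the level by 10·log₁₀ 10 = 10.000 dB, so each unit alone gives 94 − 10.000.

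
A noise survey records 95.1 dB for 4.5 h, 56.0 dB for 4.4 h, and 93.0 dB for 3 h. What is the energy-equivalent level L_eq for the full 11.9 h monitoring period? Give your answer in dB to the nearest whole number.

L_eq = 10·log₁₀[(1/T)·Σ tᵢ·10^(Lᵢ/10)] with T = 11.9 h.
Σ tᵢ·10^(Lᵢ/10) = 4.5·10^(95.1/10) + 4.4·10^(56.0/10) + 3·10^(93.0/10) = 2.055e+10.
L_eq = 10·log₁₀(2.055e+10/11.9) = 92.37 dB.

92 dB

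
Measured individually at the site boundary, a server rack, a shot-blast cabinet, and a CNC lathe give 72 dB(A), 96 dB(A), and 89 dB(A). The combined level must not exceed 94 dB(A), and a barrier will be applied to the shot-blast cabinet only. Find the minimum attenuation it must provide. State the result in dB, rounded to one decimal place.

The untreated sources together contribute 10^(72/10) + 10^(89/10) = 8.102e+08, i.e. 89.09 dB(A).
To meet 94 dB(A) overall, the treated shot-blast cabinet may contribute at most 10^(94/10) − 8.102e+08 = 1.702e+09, i.e. 92.31 dB(A).
So the shot-blast cabinet must be reduced from 96 to 92.31 dB(A): IL = 3.69 dB.

3.7 dB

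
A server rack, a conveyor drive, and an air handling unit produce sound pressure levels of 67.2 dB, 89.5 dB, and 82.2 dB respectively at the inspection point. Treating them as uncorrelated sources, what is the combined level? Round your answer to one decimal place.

90.3 dB

For uncorrelated sources the intensities add, so convert each level to linear form, sum, and take 10·log₁₀ of the total.
Σ 10^(L/10) = 10^(67.2/10) + 10^(89.5/10) + 10^(82.2/10) = 1.062e+09.
L_total = 10·log₁₀(1.062e+09) = 90.26 dB.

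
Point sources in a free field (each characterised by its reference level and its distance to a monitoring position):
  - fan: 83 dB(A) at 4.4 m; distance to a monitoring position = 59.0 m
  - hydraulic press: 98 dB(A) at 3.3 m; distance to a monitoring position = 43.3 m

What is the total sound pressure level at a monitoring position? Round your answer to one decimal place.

Apply inverse-square spreading to bring every level to the receiver, then sum 10^(L/10).
fan: 83 − 20·log₁₀(59.0/4.4) = 83 − 22.55 = 60.45 dB(A).
hydraulic press: 98 − 20·log₁₀(43.3/3.3) = 98 − 22.36 = 75.64 dB(A).
Σ 10^(L/10) = 3.776e+07 → L_total = 10·log₁₀(3.776e+07) = 75.77 dB(A).

75.8 dB(A)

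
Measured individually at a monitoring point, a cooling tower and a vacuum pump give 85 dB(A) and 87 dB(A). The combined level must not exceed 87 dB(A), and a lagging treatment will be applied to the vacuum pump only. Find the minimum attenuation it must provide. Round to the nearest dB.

4 dB

Everything except the vacuum pump sums to 10^(85/10) = 3.162e+08 in linear terms, 85.00 dB(A).
The limit corresponds to 10^(87/10) = 5.012e+08; subtracting the fixed part leaves 1.850e+08 for the vacuum pump, i.e. 82.67 dB(A).
Required insertion loss = 87 − 82.67 = 4.33 dB.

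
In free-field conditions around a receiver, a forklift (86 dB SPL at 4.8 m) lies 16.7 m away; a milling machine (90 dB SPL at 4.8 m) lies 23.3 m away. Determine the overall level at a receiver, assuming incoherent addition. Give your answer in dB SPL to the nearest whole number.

79 dB SPL

First find each source's level at the receiver (point-source: −20·log₁₀(r/r_ref)), then combine on an intensity basis.
forklift: 86 − 20·log₁₀(16.7/4.8) = 86 − 10.83 = 75.17 dB SPL.
milling machine: 90 − 20·log₁₀(23.3/4.8) = 90 − 13.72 = 76.28 dB SPL.
Σ 10^(L/10) = 7.533e+07 → L_total = 10·log₁₀(7.533e+07) = 78.77 dB SPL.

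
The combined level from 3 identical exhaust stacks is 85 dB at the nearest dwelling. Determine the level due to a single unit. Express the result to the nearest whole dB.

80 dB

For N identical incoherent sources L_total = L₁ + 10·log₁₀ N, so L₁ = 85 − 10·log₁₀(3) = 85 − 4.771.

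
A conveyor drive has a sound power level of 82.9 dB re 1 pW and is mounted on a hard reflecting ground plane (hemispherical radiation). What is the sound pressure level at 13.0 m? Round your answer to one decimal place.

L_p = L_w − 10·log₁₀(2π·r²) with r = 13.0 m.
2π·r² = 1062 m², 10·log₁₀ of that is 30.261 dB.
L_p = 82.9 − 30.261 = 52.64 dB.

52.6 dB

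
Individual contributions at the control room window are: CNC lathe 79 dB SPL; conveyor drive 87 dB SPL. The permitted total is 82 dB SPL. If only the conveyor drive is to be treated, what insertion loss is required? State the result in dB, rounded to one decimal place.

The untreated sources together contribute 10^(79/10) = 7.943e+07, i.e. 79.00 dB SPL.
The limit corresponds to 10^(82/10) = 1.585e+08; subtracting the fixed part leaves 7.906e+07 for the conveyor drive, i.e. 78.98 dB SPL.
So the conveyor drive must be reduced from 87 to 78.98 dB SPL: IL = 8.02 dB.

8.0 dB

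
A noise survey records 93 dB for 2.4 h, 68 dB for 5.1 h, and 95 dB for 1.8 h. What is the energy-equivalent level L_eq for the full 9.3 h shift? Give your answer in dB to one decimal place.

Weight each interval's intensity by its duration and average over T = 9.3 h:
Σ tᵢ·10^(Lᵢ/10) = 2.4·10^(93/10) + 5.1·10^(68/10) + 1.8·10^(95/10) = 1.051e+10.
L_eq = 10·log₁₀(1.051e+10/9.3) = 90.53 dB.

90.5 dB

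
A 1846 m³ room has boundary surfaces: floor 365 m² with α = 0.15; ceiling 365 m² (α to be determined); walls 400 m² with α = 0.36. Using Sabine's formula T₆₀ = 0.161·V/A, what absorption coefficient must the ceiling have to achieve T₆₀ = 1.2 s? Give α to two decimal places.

From T₆₀ = 0.161·V/A, the target T₆₀ = 1.2 s needs A = 0.161·1846/1.2 = 247.67 m².
Absorption from the other surfaces = 365·0.15 + 400·0.36 = 198.75 m², so the ceiling must supply 48.92 m² over 365 m².
α = 48.92/365 = 0.134.

0.13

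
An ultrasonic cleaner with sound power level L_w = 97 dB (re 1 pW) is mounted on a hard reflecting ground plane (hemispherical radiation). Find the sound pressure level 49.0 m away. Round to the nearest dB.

55 dB

L_p = L_w − 10·log₁₀(2π·r²) with r = 49.0 m.
2π·r² = 1.509e+04 m², 10·log₁₀ of that is 41.786 dB.
L_p = 97 − 41.786 = 55.21 dB.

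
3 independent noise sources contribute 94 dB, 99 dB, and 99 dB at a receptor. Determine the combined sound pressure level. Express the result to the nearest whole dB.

103 dB

Incoherent sources combine by intensity addition: L_total = 10·log₁₀(Σ 10^(L_i/10)).
Σ 10^(L/10) = 10^(94/10) + 10^(99/10) + 10^(99/10) = 1.840e+10.
L_total = 10·log₁₀(1.840e+10) = 102.65 dB.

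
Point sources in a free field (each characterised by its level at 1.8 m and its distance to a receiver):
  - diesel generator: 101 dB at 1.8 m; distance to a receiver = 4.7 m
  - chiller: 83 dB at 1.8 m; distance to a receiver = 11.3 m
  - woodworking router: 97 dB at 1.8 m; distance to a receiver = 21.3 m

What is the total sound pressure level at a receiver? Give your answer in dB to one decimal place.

First find each source's level at the receiver (point-source: −20·log₁₀(r/r_ref)), then combine on an intensity basis.
diesel generator: 101 − 20·log₁₀(4.7/1.8) = 101 − 8.34 = 92.66 dB.
chiller: 83 − 20·log₁₀(11.3/1.8) = 83 − 15.96 = 67.04 dB.
woodworking router: 97 − 20·log₁₀(21.3/1.8) = 97 − 21.46 = 75.54 dB.
Σ 10^(L/10) = 1.887e+09 → L_total = 10·log₁₀(1.887e+09) = 92.76 dB.

92.8 dB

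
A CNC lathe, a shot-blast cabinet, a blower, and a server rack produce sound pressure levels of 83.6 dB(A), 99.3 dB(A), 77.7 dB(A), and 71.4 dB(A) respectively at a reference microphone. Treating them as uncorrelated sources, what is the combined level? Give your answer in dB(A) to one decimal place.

Incoherent sources combine by intensity addition: L_total = 10·log₁₀(Σ 10^(L_i/10)).
Σ 10^(L/10) = 10^(83.6/10) + 10^(99.3/10) + 10^(77.7/10) + 10^(71.4/10) = 8.813e+09.
L_total = 10·log₁₀(8.813e+09) = 99.45 dB(A).

99.5 dB(A)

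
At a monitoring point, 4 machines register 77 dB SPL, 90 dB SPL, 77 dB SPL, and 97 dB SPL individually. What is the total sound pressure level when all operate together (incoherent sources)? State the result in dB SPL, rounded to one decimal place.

Incoherent sources combine by intensity addition: L_total = 10·log₁₀(Σ 10^(L_i/10)).
Σ 10^(L/10) = 10^(77/10) + 10^(90/10) + 10^(77/10) + 10^(97/10) = 6.112e+09.
L_total = 10·log₁₀(6.112e+09) = 97.86 dB SPL.

97.9 dB SPL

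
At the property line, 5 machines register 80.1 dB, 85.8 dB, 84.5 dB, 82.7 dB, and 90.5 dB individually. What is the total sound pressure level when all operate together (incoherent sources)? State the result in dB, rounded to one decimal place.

Incoherent sources combine by intensity addition: L_total = 10·log₁₀(Σ 10^(L_i/10)).
Σ 10^(L/10) = 10^(80.1/10) + 10^(85.8/10) + 10^(84.5/10) + 10^(82.7/10) + 10^(90.5/10) = 2.073e+09.
L_total = 10·log₁₀(2.073e+09) = 93.17 dB.

93.2 dB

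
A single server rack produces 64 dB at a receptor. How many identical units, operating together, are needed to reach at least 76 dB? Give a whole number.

The shortfall is 76 − 64 = 12.0 dB, and N units add 10·log₁₀ N, so need 10·log₁₀ N ≥ 12.0.
N ≥ 10^(12.0/10) = 15.849, so N = 16.

16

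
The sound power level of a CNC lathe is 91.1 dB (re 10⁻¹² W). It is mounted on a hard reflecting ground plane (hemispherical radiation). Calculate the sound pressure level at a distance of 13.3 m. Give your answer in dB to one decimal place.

60.6 dB

Free-field hemispherical radiation: L_p = L_w − 10·log₁₀(2π·r²), r = 13.3 m.
2π·r² = 1111 m², 10·log₁₀ of that is 30.459 dB.
L_p = 91.1 − 30.459 = 60.64 dB.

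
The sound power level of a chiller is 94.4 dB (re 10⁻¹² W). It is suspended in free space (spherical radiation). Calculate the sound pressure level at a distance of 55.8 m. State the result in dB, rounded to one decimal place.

The power spreads over a sphere of area 4π·r², so L_p = L_w − 10·log₁₀(4π·r²).
4π·r² = 3.913e+04 m², 10·log₁₀ of that is 45.925 dB.
L_p = 94.4 − 45.925 = 48.48 dB.

48.5 dB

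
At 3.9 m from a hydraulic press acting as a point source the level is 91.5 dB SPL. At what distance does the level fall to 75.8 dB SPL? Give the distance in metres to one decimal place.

Point-source spreading drops the level by 20·log₁₀(r₂/r₁); inverting, r₂/r₁ = 10^(ΔL/20).
r₂ = 3.9·10^((91.5−75.8)/20) = 3.9·10^(15.7/20) = 23.77 m.

23.8 m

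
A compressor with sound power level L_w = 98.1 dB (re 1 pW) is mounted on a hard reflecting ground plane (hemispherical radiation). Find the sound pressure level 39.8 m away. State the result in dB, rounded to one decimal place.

58.1 dB

The power spreads over a hemisphere of area 2π·r², so L_p = L_w − 10·log₁₀(2π·r²).
2π·r² = 9953 m², 10·log₁₀ of that is 39.979 dB.
L_p = 98.1 − 39.979 = 58.12 dB.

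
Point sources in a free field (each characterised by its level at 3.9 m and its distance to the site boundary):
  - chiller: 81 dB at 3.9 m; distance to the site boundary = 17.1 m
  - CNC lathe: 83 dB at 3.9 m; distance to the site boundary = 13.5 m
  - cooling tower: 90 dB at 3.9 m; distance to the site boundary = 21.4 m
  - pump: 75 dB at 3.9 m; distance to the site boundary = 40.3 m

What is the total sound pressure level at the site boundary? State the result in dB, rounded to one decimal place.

77.5 dB

First find each source's level at the receiver (point-source: −20·log₁₀(r/r_ref)), then combine on an intensity basis.
chiller: 81 − 20·log₁₀(17.1/3.9) = 81 − 12.84 = 68.16 dB.
CNC lathe: 83 − 20·log₁₀(13.5/3.9) = 83 − 10.79 = 72.21 dB.
cooling tower: 90 − 20·log₁₀(21.4/3.9) = 90 − 14.79 = 75.21 dB.
pump: 75 − 20·log₁₀(40.3/3.9) = 75 − 20.28 = 54.72 dB.
Σ 10^(L/10) = 5.671e+07 → L_total = 10·log₁₀(5.671e+07) = 77.54 dB.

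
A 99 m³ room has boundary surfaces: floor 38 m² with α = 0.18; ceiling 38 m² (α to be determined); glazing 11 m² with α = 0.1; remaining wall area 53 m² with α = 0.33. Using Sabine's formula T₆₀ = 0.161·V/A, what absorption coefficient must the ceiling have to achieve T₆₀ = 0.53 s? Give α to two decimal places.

0.12

From T₆₀ = 0.161·V/A, the target T₆₀ = 0.53 s needs A = 0.161·99/0.53 = 30.07 m².
Absorption from the other surfaces = 38·0.18 + 11·0.1 + 53·0.33 = 25.43 m², so the ceiling must supply 4.64 m² over 38 m².
α = 4.64/38 = 0.122.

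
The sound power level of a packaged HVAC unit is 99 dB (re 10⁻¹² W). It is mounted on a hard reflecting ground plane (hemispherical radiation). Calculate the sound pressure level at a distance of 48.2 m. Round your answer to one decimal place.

57.4 dB

Free-field hemispherical radiation: L_p = L_w − 10·log₁₀(2π·r²), r = 48.2 m.
2π·r² = 1.46e+04 m², 10·log₁₀ of that is 41.643 dB.
L_p = 99 − 41.643 = 57.36 dB.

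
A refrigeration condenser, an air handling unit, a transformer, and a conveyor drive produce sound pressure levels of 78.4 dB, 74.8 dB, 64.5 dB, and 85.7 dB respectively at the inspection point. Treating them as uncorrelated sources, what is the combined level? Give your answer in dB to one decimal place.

Incoherent sources combine by intensity addition: L_total = 10·log₁₀(Σ 10^(L_i/10)).
Σ 10^(L/10) = 10^(78.4/10) + 10^(74.8/10) + 10^(64.5/10) + 10^(85.7/10) = 4.737e+08.
L_total = 10·log₁₀(4.737e+08) = 86.76 dB.

86.8 dB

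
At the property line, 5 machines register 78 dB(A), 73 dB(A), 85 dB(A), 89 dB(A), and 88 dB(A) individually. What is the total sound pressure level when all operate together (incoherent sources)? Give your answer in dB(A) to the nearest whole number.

Incoherent sources combine by intensity addition: L_total = 10·log₁₀(Σ 10^(L_i/10)).
Σ 10^(L/10) = 10^(78/10) + 10^(73/10) + 10^(85/10) + 10^(89/10) + 10^(88/10) = 1.825e+09.
L_total = 10·log₁₀(1.825e+09) = 92.61 dB(A).

93 dB(A)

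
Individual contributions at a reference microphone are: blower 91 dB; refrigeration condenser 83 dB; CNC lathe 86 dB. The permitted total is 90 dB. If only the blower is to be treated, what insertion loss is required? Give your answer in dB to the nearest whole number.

Everything except the blower sums to 10^(83/10) + 10^(86/10) = 5.976e+08 in linear terms, 87.76 dB.
To meet 90 dB overall, the treated blower may contribute at most 10^(90/10) − 5.976e+08 = 4.024e+08, i.e. 86.05 dB.
Required insertion loss = 91 − 86.05 = 4.95 dB.

5 dB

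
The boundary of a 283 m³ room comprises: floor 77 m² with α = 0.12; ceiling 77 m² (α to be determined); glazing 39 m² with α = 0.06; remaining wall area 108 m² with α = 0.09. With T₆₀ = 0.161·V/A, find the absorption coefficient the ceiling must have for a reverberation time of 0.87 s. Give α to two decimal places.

From T₆₀ = 0.161·V/A, the target T₆₀ = 0.87 s needs A = 0.161·283/0.87 = 52.37 m².
Absorption from the other surfaces = 77·0.12 + 39·0.06 + 108·0.09 = 21.30 m², so the ceiling must supply 31.07 m² over 77 m².
α = 31.07/77 = 0.404.

0.40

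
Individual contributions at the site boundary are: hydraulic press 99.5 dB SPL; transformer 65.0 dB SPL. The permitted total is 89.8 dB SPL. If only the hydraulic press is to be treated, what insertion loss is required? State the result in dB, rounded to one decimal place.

The untreated sources together contribute 10^(65.0/10) = 3.162e+06, i.e. 65.00 dB SPL.
To meet 89.8 dB SPL overall, the treated hydraulic press may contribute at most 10^(89.8/10) − 3.162e+06 = 9.518e+08, i.e. 89.79 dB SPL.
Required insertion loss = 99.5 − 89.79 = 9.71 dB.

9.7 dB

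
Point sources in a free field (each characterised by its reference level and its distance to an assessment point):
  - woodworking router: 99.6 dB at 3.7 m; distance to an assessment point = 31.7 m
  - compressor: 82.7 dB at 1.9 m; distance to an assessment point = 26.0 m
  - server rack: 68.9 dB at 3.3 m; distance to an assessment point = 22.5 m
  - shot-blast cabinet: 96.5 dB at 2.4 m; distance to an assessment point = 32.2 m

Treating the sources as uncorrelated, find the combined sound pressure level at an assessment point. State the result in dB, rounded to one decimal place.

81.8 dB

Propagate each source to the receiver with L = L_ref − 20·log₁₀(r/r_ref), then add intensities.
woodworking router: 99.6 − 20·log₁₀(31.7/3.7) = 99.6 − 18.66 = 80.94 dB.
compressor: 82.7 − 20·log₁₀(26.0/1.9) = 82.7 − 22.72 = 59.98 dB.
server rack: 68.9 − 20·log₁₀(22.5/3.3) = 68.9 − 16.67 = 52.23 dB.
shot-blast cabinet: 96.5 − 20·log₁₀(32.2/2.4) = 96.5 − 22.55 = 73.95 dB.
Σ 10^(L/10) = 1.502e+08 → L_total = 10·log₁₀(1.502e+08) = 81.77 dB.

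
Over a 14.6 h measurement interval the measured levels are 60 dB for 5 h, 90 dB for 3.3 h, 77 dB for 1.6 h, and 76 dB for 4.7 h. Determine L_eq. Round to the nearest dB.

Weight each interval's intensity by its duration and average over T = 14.6 h:
Σ tᵢ·10^(Lᵢ/10) = 5·10^(60/10) + 3.3·10^(90/10) + 1.6·10^(77/10) + 4.7·10^(76/10) = 3.572e+09.
L_eq = 10·log₁₀(3.572e+09/14.6) = 83.89 dB.

84 dB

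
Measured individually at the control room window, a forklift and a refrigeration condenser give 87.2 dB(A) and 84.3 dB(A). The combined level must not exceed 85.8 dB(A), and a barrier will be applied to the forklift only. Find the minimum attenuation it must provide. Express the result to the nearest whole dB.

Fixed contribution from the other source: Σ 10^(L/10) = 10^(84.3/10) = 2.692e+08 (84.30 dB(A)).
The limit corresponds to 10^(85.8/10) = 3.802e+08; subtracting the fixed part leaves 1.110e+08 for the forklift, i.e. 80.45 dB(A).
Required insertion loss = 87.2 − 80.45 = 6.75 dB.

7 dB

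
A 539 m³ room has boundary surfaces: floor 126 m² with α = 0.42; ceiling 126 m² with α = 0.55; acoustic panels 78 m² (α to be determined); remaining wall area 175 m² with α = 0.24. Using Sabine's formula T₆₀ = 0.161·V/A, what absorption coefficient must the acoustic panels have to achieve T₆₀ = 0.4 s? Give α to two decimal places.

From T₆₀ = 0.161·V/A, the target T₆₀ = 0.4 s needs A = 0.161·539/0.4 = 216.95 m².
Absorption from the other surfaces = 126·0.42 + 126·0.55 + 175·0.24 = 164.22 m², so the acoustic panels must supply 52.73 m² over 78 m².
α = 52.73/78 = 0.676.

0.68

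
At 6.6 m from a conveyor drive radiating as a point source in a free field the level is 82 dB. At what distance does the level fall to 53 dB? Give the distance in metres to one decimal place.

For a point source L₁ − L₂ = 20·log₁₀(r₂/r₁), so r₂ = r₁·10^((L₁−L₂)/20).
r₂ = 6.6·10^((82−53)/20) = 6.6·10^(29.0/20) = 186.01 m.

186.0 m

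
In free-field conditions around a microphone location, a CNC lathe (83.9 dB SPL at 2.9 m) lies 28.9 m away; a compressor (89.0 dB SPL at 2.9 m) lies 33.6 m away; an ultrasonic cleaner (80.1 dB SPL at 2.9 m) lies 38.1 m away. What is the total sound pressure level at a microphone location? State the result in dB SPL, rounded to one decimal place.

Propagate each source to the receiver with L = L_ref − 20·log₁₀(r/r_ref), then add intensities.
CNC lathe: 83.9 − 20·log₁₀(28.9/2.9) = 83.9 − 19.97 = 63.93 dB SPL.
compressor: 89.0 − 20·log₁₀(33.6/2.9) = 89.0 − 21.28 = 67.72 dB SPL.
ultrasonic cleaner: 80.1 − 20·log₁₀(38.1/2.9) = 80.1 − 22.37 = 57.73 dB SPL.
Σ 10^(L/10) = 8.982e+06 → L_total = 10·log₁₀(8.982e+06) = 69.53 dB SPL.

69.5 dB SPL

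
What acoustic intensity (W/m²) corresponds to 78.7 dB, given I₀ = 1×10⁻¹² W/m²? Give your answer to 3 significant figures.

L = 10·log₁₀(I/I₀) ⇒ I = I₀·10^(L/10) = 10⁻¹² × 10^7.87.

7.41e-05 W/m²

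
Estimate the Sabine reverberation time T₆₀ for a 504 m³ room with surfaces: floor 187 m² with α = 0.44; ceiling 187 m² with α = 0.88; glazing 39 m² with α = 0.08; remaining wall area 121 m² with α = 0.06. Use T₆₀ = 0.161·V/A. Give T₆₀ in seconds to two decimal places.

A = Σ Sᵢαᵢ = 187·0.44 + 187·0.88 + 39·0.08 + 121·0.06 = 257.22 m².
T₆₀ = 0.161 × 504 / 257.22 = 0.315 s.

0.32 s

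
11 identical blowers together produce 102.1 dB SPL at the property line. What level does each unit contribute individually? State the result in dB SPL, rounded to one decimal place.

Dividing the total intensity by 11 lowers the level by 10·log₁₀ 11 = 10.414 dB: L₁ = 102.1 − 10.414.

91.7 dB SPL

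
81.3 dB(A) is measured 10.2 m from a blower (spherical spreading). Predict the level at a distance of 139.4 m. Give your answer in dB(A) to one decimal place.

Point-source attenuation: ΔL = 20·log₁₀(r₂/r₁) = 20·log₁₀(139.4/10.2) = 22.713 dB.
L₂ = 81.3 − 20·log₁₀(139.4/10.2) = 81.3 − 22.713 = 58.59 dB(A).

58.6 dB(A)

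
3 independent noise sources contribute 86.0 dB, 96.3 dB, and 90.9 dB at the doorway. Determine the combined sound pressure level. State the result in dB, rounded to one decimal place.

Incoherent sources combine by intensity addition: L_total = 10·log₁₀(Σ 10^(L_i/10)).
Σ 10^(L/10) = 10^(86.0/10) + 10^(96.3/10) + 10^(90.9/10) = 5.894e+09.
L_total = 10·log₁₀(5.894e+09) = 97.70 dB.

97.7 dB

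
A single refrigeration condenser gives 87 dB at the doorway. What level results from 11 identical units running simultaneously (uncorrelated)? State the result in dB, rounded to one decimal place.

N identical incoherent sources raise the level by 10·log₁₀ N.
L_total = 87 + 10·log₁₀(11) = 87 + 10.414 = 97.41 dB.

97.4 dB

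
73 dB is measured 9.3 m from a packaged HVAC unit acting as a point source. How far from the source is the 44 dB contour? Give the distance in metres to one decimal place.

For a point source L₁ − L₂ = 20·log₁₀(r₂/r₁), so r₂ = r₁·10^((L₁−L₂)/20).
r₂ = 9.3·10^((73−44)/20) = 9.3·10^(29.0/20) = 262.11 m.

262.1 m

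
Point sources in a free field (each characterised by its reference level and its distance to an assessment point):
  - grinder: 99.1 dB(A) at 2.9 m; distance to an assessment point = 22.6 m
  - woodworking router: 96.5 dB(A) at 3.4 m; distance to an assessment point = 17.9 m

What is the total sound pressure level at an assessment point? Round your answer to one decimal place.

Apply inverse-square spreading to bring every level to the receiver, then sum 10^(L/10).
grinder: 99.1 − 20·log₁₀(22.6/2.9) = 99.1 − 17.83 = 81.27 dB(A).
woodworking router: 96.5 − 20·log₁₀(17.9/3.4) = 96.5 − 14.43 = 82.07 dB(A).
Σ 10^(L/10) = 2.950e+08 → L_total = 10·log₁₀(2.950e+08) = 84.70 dB(A).

84.7 dB(A)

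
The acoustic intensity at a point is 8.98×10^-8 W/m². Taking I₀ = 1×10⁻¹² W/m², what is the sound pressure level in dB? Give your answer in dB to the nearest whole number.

50 dB

I/I₀ = 8.98×10^-8/10⁻¹² = 8.98×10^4, and L = 10·log₁₀(I/I₀).
L = 10·(0.9533 + 4) = 49.53 dB.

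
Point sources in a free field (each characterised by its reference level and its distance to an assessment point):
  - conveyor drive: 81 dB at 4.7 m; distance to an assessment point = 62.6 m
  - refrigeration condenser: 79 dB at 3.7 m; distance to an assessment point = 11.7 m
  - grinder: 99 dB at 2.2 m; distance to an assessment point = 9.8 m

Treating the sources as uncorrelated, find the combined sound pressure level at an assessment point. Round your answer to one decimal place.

First find each source's level at the receiver (point-source: −20·log₁₀(r/r_ref)), then combine on an intensity basis.
conveyor drive: 81 − 20·log₁₀(62.6/4.7) = 81 − 22.49 = 58.51 dB.
refrigeration condenser: 79 − 20·log₁₀(11.7/3.7) = 79 − 10.00 = 69.00 dB.
grinder: 99 − 20·log₁₀(9.8/2.2) = 99 − 12.98 = 86.02 dB.
Σ 10^(L/10) = 4.090e+08 → L_total = 10·log₁₀(4.090e+08) = 86.12 dB.

86.1 dB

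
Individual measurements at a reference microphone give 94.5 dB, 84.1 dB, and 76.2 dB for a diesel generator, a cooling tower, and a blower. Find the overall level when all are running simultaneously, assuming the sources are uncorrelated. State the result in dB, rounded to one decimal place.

94.9 dB

For uncorrelated sources the intensities add, so convert each level to linear form, sum, and take 10·log₁₀ of the total.
Σ 10^(L/10) = 10^(94.5/10) + 10^(84.1/10) + 10^(76.2/10) = 3.117e+09.
L_total = 10·log₁₀(3.117e+09) = 94.94 dB.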